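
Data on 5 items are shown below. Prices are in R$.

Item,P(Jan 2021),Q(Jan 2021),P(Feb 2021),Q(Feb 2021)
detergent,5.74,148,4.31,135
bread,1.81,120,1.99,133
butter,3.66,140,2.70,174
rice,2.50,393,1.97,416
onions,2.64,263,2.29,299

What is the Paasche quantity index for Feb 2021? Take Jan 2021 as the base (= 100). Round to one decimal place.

Paasche quantity index uses current-period prices as weights.
ΣP(Feb 2021)·Q(Feb 2021) = 4.31×135 + 1.99×133 + 2.70×174 + 1.97×416 + 2.29×299 = 581.85 + 264.67 + 469.8 + 819.52 + 684.71 = 2820.55
ΣP(Feb 2021)·Q(Jan 2021) = 4.31×148 + 1.99×120 + 2.70×140 + 1.97×393 + 2.29×263 = 637.88 + 238.8 + 378 + 774.21 + 602.27 = 2631.16
Index = 2820.55 / 2631.16 × 100 = 107.1980

107.2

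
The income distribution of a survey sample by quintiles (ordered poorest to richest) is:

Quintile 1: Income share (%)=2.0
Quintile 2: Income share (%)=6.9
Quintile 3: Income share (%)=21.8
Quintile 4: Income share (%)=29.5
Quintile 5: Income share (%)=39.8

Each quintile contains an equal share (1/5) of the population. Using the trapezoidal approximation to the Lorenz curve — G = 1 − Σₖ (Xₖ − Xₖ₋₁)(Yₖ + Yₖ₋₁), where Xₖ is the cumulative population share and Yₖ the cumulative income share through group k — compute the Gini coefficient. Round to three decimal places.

0.393

Cumulative income shares Yₖ: 0.0200, 0.0890, 0.3070, 0.6020, 1.0000
Σ (Xₖ−Xₖ₋₁)(Yₖ+Yₖ₋₁) = (1/5)(0.0200+0.0000) + (1/5)(0.0890+0.0200) + (1/5)(0.3070+0.0890) + (1/5)(0.6020+0.3070) + (1/5)(1.0000+0.6020)
  = 0.0040 + 0.0218 + 0.0792 + 0.1818 + 0.3204 = 0.6072
G = 1 − 0.6072 = 0.3928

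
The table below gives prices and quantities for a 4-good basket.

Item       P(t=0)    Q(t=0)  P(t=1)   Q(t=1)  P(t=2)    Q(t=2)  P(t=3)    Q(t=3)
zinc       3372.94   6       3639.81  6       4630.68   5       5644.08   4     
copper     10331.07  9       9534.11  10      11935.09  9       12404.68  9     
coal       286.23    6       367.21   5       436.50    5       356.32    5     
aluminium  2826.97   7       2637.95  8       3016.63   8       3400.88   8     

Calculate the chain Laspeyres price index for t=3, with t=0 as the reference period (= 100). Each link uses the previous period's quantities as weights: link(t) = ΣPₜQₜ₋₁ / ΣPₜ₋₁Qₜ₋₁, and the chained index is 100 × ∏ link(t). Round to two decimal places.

126.89

Link t=0→t=1:
ΣP(t=1)Q(t=0) = 3639.81×6 + 9534.11×9 + 367.21×6 + 2637.95×7 = 21838.86 + 85806.99 + 2203.26 + 18465.65 = 128314.76
ΣP(t=0)Q(t=0) = 3372.94×6 + 10331.07×9 + 286.23×6 + 2826.97×7 = 20237.64 + 92979.63 + 1717.38 + 19788.79 = 134723.44
link = 128314.76/134723.44 = 0.952431
Link t=1→t=2:
ΣP(t=2)Q(t=1) = 4630.68×6 + 11935.09×10 + 436.50×5 + 3016.63×8 = 27784.08 + 119350.9 + 2182.5 + 24133.04 = 173450.52
ΣP(t=1)Q(t=1) = 3639.81×6 + 9534.11×10 + 367.21×5 + 2637.95×8 = 21838.86 + 95341.1 + 1836.05 + 21103.6 = 140119.61
link = 173450.52/140119.61 = 1.237875
Link t=2→t=3:
ΣP(t=3)Q(t=2) = 5644.08×5 + 12404.68×9 + 356.32×5 + 3400.88×8 = 28220.4 + 111642.12 + 1781.6 + 27207.04 = 168851.16
ΣP(t=2)Q(t=2) = 4630.68×5 + 11935.09×9 + 436.50×5 + 3016.63×8 = 23153.4 + 107415.81 + 2182.5 + 24133.04 = 156884.75
link = 168851.16/156884.75 = 1.076275
Chained index = 100 × 0.952431 × 1.237875 × 1.076275 = 126.8918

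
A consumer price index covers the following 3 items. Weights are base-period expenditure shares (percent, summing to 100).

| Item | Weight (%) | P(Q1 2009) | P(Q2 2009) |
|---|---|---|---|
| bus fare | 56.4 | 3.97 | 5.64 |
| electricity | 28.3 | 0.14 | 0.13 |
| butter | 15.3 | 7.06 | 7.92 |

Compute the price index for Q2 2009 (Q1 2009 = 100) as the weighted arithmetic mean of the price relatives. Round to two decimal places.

bus fare: 56.4 × (5.64/3.97) = 56.4 × 1.420655 = 80.1249
electricity: 28.3 × (0.13/0.14) = 28.3 × 0.928571 = 26.2786
butter: 15.3 × (7.92/7.06) = 15.3 × 1.121813 = 17.1637
Index = Σ wᵢ·(p₁ᵢ/p₀ᵢ) = 80.1249 + 26.2786 + 17.1637 = 123.5672

123.57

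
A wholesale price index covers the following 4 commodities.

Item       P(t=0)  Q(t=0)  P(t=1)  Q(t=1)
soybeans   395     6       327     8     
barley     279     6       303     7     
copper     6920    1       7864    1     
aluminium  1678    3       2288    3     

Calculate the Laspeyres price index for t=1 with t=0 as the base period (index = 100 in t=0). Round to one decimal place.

115.7

Laspeyres price index uses base-period quantities as weights.
ΣP(t=1)·Q(t=0) = 327×6 + 303×6 + 7864×1 + 2288×3 = 1962 + 1818 + 7864 + 6864 = 18508
ΣP(t=0)·Q(t=0) = 395×6 + 279×6 + 6920×1 + 1678×3 = 2370 + 1674 + 6920 + 5034 = 15998
Index = 18508 / 15998 × 100 = 115.6895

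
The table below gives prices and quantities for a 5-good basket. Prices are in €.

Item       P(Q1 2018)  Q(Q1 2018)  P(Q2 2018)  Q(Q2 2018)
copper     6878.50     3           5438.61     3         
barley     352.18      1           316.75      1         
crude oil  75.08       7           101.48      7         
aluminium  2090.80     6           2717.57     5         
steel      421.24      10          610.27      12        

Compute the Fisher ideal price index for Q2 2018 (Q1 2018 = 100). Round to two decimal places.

Laspeyres component (base-period weights):
ΣP(Q2 2018)Q(Q1 2018) = 5438.61×3 + 316.75×1 + 101.48×7 + 2717.57×6 + 610.27×10 = 16315.83 + 316.75 + 710.36 + 16305.42 + 6102.7 = 39751.06
ΣP(Q1 2018)Q(Q1 2018) = 6878.50×3 + 352.18×1 + 75.08×7 + 2090.80×6 + 421.24×10 = 20635.5 + 352.18 + 525.56 + 12544.8 + 4212.4 = 38270.44
L = 39751.06 / 38270.44 × 100 = 103.8688
Paasche component (current-period weights):
ΣP(Q2 2018)Q(Q2 2018) = 5438.61×3 + 316.75×1 + 101.48×7 + 2717.57×5 + 610.27×12 = 16315.83 + 316.75 + 710.36 + 13587.85 + 7323.24 = 38254.03
ΣP(Q1 2018)Q(Q2 2018) = 6878.50×3 + 352.18×1 + 75.08×7 + 2090.80×5 + 421.24×12 = 20635.5 + 352.18 + 525.56 + 10454 + 5054.88 = 37022.12
P = 38254.03 / 37022.12 × 100 = 103.3275
Fisher = √(L × P) = √(103.8688 × 103.3275) = 103.5978

103.60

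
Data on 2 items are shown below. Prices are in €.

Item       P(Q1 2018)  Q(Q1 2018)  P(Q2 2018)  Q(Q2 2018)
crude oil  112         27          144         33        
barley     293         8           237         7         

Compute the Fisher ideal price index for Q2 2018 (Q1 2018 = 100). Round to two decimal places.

109.64

Laspeyres component (base-period weights):
ΣP(Q2 2018)Q(Q1 2018) = 144×27 + 237×8 = 3888 + 1896 = 5784
ΣP(Q1 2018)Q(Q1 2018) = 112×27 + 293×8 = 3024 + 2344 = 5368
L = 5784 / 5368 × 100 = 107.7496
Paasche component (current-period weights):
ΣP(Q2 2018)Q(Q2 2018) = 144×33 + 237×7 = 4752 + 1659 = 6411
ΣP(Q1 2018)Q(Q2 2018) = 112×33 + 293×7 = 3696 + 2051 = 5747
P = 6411 / 5747 × 100 = 111.5539
Fisher = √(L × P) = √(107.7496 × 111.5539) = 109.6352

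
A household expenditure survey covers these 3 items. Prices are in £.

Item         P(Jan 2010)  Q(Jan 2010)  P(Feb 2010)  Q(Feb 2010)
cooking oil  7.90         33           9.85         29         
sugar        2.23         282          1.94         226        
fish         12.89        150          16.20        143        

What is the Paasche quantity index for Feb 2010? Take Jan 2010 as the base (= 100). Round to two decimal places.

Paasche quantity index uses current-period prices as weights.
ΣP(Feb 2010)·Q(Feb 2010) = 9.85×29 + 1.94×226 + 16.20×143 = 285.65 + 438.44 + 2316.6 = 3040.69
ΣP(Feb 2010)·Q(Jan 2010) = 9.85×33 + 1.94×282 + 16.20×150 = 325.05 + 547.08 + 2430 = 3302.13
Index = 3040.69 / 3302.13 × 100 = 92.0827

92.08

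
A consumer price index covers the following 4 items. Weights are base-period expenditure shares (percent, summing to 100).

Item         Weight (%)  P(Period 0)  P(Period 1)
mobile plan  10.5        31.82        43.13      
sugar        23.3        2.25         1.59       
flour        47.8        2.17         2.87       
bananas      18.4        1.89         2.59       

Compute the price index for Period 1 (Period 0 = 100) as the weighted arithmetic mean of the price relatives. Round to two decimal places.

119.13

mobile plan: 10.5 × (43.13/31.82) = 10.5 × 1.355437 = 14.2321
sugar: 23.3 × (1.59/2.25) = 23.3 × 0.706667 = 16.4653
flour: 47.8 × (2.87/2.17) = 47.8 × 1.322581 = 63.2194
bananas: 18.4 × (2.59/1.89) = 18.4 × 1.370370 = 25.2148
Index = Σ wᵢ·(p₁ᵢ/p₀ᵢ) = 14.2321 + 16.4653 + 63.2194 + 25.2148 = 119.1316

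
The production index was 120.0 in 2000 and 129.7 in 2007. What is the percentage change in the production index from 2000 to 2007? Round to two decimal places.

Change = (129.7 − 120.0) / 120.0 × 100
       = 9.7 / 120.0 × 100 = 8.0833%

8.08%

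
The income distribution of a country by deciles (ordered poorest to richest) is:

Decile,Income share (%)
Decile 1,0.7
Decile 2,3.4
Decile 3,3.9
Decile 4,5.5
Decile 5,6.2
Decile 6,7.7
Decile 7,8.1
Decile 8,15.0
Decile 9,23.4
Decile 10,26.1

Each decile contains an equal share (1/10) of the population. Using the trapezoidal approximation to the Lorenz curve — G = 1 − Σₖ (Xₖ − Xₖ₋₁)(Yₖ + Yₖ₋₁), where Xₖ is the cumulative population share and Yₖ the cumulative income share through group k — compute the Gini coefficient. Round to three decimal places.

0.433

Cumulative income shares Yₖ: 0.0070, 0.0410, 0.0800, 0.1350, 0.1970, 0.2740, 0.3550, 0.5050, 0.7390, 1.0000
Σ (Xₖ−Xₖ₋₁)(Yₖ+Yₖ₋₁) = (1/10)(0.0070+0.0000) + (1/10)(0.0410+0.0070) + (1/10)(0.0800+0.0410) + (1/10)(0.1350+0.0800) + (1/10)(0.1970+0.1350) + (1/10)(0.2740+0.1970) + (1/10)(0.3550+0.2740) + (1/10)(0.5050+0.3550) + (1/10)(0.7390+0.5050) + (1/10)(1.0000+0.7390)
  = 0.0007 + 0.0048 + 0.0121 + 0.0215 + 0.0332 + 0.0471 + 0.0629 + 0.0860 + 0.1244 + 0.1739 = 0.5666
G = 1 − 0.5666 = 0.4334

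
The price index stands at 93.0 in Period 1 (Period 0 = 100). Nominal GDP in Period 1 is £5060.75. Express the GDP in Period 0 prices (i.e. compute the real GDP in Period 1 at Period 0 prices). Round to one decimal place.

5441.7

Real = Nominal ÷ (Index/100) = 5060.75 ÷ (93.0/100)
     = 5060.75 ÷ 0.930 = 5441.6667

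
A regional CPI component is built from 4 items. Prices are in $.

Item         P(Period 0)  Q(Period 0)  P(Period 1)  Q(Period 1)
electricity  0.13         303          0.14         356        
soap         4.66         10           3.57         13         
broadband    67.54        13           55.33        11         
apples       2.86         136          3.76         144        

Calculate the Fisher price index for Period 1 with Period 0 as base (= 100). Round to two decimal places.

Laspeyres component (base-period weights):
ΣP(Period 1)Q(Period 0) = 0.14×303 + 3.57×10 + 55.33×13 + 3.76×136 = 42.42 + 35.7 + 719.29 + 511.36 = 1308.77
ΣP(Period 0)Q(Period 0) = 0.13×303 + 4.66×10 + 67.54×13 + 2.86×136 = 39.39 + 46.6 + 878.02 + 388.96 = 1352.97
L = 1308.77 / 1352.97 × 100 = 96.7331
Paasche component (current-period weights):
ΣP(Period 1)Q(Period 1) = 0.14×356 + 3.57×13 + 55.33×11 + 3.76×144 = 49.84 + 46.41 + 608.63 + 541.44 = 1246.32
ΣP(Period 0)Q(Period 1) = 0.13×356 + 4.66×13 + 67.54×11 + 2.86×144 = 46.28 + 60.58 + 742.94 + 411.84 = 1261.64
P = 1246.32 / 1261.64 × 100 = 98.7857
Fisher = √(L × P) = √(96.7331 × 98.7857) = 97.7540

97.75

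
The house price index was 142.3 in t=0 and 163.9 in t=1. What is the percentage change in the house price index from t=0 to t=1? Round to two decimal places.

15.18%

Change = (163.9 − 142.3) / 142.3 × 100
       = 21.6 / 142.3 × 100 = 15.1792%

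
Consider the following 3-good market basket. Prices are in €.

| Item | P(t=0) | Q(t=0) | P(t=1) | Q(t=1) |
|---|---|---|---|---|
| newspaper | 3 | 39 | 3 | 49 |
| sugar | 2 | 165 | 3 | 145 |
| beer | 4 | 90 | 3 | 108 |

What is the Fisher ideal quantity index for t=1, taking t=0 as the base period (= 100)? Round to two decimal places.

105.17

Laspeyres component (base-period weights):
ΣP(t=0)Q(t=1) = 3×49 + 2×145 + 4×108 = 147 + 290 + 432 = 869
ΣP(t=0)Q(t=0) = 3×39 + 2×165 + 4×90 = 117 + 330 + 360 = 807
L = 869 / 807 × 100 = 107.6828
Paasche component (current-period weights):
ΣP(t=1)Q(t=1) = 3×49 + 3×145 + 3×108 = 147 + 435 + 324 = 906
ΣP(t=1)Q(t=0) = 3×39 + 3×165 + 3×90 = 117 + 495 + 270 = 882
P = 906 / 882 × 100 = 102.7211
Fisher = √(L × P) = √(107.6828 × 102.7211) = 105.1727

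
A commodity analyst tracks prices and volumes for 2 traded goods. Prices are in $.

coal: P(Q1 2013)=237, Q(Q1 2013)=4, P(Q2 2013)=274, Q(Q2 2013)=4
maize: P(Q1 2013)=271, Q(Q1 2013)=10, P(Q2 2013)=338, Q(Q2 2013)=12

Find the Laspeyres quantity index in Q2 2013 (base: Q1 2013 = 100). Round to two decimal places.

Laspeyres quantity index uses base-period prices as weights.
ΣP(Q1 2013)·Q(Q2 2013) = 237×4 + 271×12 = 948 + 3252 = 4200
ΣP(Q1 2013)·Q(Q1 2013) = 237×4 + 271×10 = 948 + 2710 = 3658
Index = 4200 / 3658 × 100 = 114.8168

114.82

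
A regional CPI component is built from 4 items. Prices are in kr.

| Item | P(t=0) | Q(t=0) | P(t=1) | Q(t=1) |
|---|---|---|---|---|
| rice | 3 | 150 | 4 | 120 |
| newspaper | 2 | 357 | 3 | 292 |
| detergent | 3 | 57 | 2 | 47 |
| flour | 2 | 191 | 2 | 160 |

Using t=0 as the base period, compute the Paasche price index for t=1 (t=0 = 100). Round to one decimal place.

Paasche price index uses current-period quantities as weights.
ΣP(t=1)·Q(t=1) = 4×120 + 3×292 + 2×47 + 2×160 = 480 + 876 + 94 + 320 = 1770
ΣP(t=0)·Q(t=1) = 3×120 + 2×292 + 3×47 + 2×160 = 360 + 584 + 141 + 320 = 1405
Index = 1770 / 1405 × 100 = 125.9786

126.0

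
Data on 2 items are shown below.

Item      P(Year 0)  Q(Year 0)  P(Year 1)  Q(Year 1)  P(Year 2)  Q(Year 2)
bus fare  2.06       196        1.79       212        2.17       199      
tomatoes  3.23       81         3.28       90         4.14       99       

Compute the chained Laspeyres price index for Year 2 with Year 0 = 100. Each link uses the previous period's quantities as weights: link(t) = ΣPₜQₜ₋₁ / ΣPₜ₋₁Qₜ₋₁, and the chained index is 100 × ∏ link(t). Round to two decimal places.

114.35

Link Year 0→Year 1:
ΣP(Year 1)Q(Year 0) = 1.79×196 + 3.28×81 = 350.84 + 265.68 = 616.52
ΣP(Year 0)Q(Year 0) = 2.06×196 + 3.23×81 = 403.76 + 261.63 = 665.39
link = 616.52/665.39 = 0.926554
Link Year 1→Year 2:
ΣP(Year 2)Q(Year 1) = 2.17×212 + 4.14×90 = 460.04 + 372.6 = 832.64
ΣP(Year 1)Q(Year 1) = 1.79×212 + 3.28×90 = 379.48 + 295.2 = 674.68
link = 832.64/674.68 = 1.234126
Chained index = 100 × 0.926554 × 1.234126 = 114.3485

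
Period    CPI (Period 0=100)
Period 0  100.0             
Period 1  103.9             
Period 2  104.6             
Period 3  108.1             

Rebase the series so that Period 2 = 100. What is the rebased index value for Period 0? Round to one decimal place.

Rebased(Period 0) = 100.0 / 104.6 × 100 = 95.6023

95.6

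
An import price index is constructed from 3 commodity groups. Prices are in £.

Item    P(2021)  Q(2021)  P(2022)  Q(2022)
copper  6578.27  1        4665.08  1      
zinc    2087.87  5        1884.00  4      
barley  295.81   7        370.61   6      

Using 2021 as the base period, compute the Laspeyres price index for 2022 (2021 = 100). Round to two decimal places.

Laspeyres price index uses base-period quantities as weights.
ΣP(2022)·Q(2021) = 4665.08×1 + 1884.00×5 + 370.61×7 = 4665.08 + 9420 + 2594.27 = 16679.35
ΣP(2021)·Q(2021) = 6578.27×1 + 2087.87×5 + 295.81×7 = 6578.27 + 10439.35 + 2070.67 = 19088.29
Index = 16679.35 / 19088.29 × 100 = 87.3800

87.38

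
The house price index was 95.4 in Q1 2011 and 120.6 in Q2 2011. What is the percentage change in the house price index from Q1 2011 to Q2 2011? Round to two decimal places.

26.42%

Change = (120.6 − 95.4) / 95.4 × 100
       = 25.2 / 95.4 × 100 = 26.4151%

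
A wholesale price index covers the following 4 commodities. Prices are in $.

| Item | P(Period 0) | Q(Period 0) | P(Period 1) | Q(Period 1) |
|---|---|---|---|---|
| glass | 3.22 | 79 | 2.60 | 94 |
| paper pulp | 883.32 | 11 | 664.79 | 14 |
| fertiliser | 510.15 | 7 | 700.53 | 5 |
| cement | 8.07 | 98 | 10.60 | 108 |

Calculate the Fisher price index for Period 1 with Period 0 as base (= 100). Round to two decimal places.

91.03

Laspeyres component (base-period weights):
ΣP(Period 1)Q(Period 0) = 2.60×79 + 664.79×11 + 700.53×7 + 10.60×98 = 205.4 + 7312.69 + 4903.71 + 1038.8 = 13460.6
ΣP(Period 0)Q(Period 0) = 3.22×79 + 883.32×11 + 510.15×7 + 8.07×98 = 254.38 + 9716.52 + 3571.05 + 790.86 = 14332.81
L = 13460.6 / 14332.81 × 100 = 93.9146
Paasche component (current-period weights):
ΣP(Period 1)Q(Period 1) = 2.60×94 + 664.79×14 + 700.53×5 + 10.60×108 = 244.4 + 9307.06 + 3502.65 + 1144.8 = 14198.91
ΣP(Period 0)Q(Period 1) = 3.22×94 + 883.32×14 + 510.15×5 + 8.07×108 = 302.68 + 12366.48 + 2550.75 + 871.56 = 16091.47
P = 14198.91 / 16091.47 × 100 = 88.2387
Fisher = √(L × P) = √(93.9146 × 88.2387) = 91.0324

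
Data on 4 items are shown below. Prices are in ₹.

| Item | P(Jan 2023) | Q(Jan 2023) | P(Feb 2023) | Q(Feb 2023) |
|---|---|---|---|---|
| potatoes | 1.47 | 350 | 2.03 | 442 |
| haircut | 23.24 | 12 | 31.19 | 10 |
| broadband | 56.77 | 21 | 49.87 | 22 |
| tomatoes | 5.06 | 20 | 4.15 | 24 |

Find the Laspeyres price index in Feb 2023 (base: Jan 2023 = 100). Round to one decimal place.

106.1

Laspeyres price index uses base-period quantities as weights.
ΣP(Feb 2023)·Q(Jan 2023) = 2.03×350 + 31.19×12 + 49.87×21 + 4.15×20 = 710.5 + 374.28 + 1047.27 + 83 = 2215.05
ΣP(Jan 2023)·Q(Jan 2023) = 1.47×350 + 23.24×12 + 56.77×21 + 5.06×20 = 514.5 + 278.88 + 1192.17 + 101.2 = 2086.75
Index = 2215.05 / 2086.75 × 100 = 106.1483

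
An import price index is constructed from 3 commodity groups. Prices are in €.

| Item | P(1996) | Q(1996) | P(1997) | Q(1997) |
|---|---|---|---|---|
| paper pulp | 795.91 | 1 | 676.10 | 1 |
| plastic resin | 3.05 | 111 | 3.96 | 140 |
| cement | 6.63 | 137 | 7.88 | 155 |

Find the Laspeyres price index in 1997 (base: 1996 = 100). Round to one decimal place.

107.5

Laspeyres price index uses base-period quantities as weights.
ΣP(1997)·Q(1996) = 676.10×1 + 3.96×111 + 7.88×137 = 676.1 + 439.56 + 1079.56 = 2195.22
ΣP(1996)·Q(1996) = 795.91×1 + 3.05×111 + 6.63×137 = 795.91 + 338.55 + 908.31 = 2042.77
Index = 2195.22 / 2042.77 × 100 = 107.4629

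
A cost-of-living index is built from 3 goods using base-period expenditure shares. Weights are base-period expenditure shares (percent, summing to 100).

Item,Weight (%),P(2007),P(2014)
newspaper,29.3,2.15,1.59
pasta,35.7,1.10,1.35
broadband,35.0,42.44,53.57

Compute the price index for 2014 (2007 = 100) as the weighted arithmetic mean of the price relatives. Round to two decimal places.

newspaper: 29.3 × (1.59/2.15) = 29.3 × 0.739535 = 21.6684
pasta: 35.7 × (1.35/1.10) = 35.7 × 1.227273 = 43.8136
broadband: 35.0 × (53.57/42.44) = 35.0 × 1.262253 = 44.1788
Index = Σ wᵢ·(p₁ᵢ/p₀ᵢ) = 21.6684 + 43.8136 + 44.1788 = 109.6608

109.66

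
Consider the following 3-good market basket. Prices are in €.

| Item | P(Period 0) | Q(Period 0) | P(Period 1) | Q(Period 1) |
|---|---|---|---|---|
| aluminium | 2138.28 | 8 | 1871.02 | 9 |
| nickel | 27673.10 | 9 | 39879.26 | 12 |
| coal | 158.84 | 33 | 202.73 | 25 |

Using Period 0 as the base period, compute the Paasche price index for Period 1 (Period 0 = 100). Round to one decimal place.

Paasche price index uses current-period quantities as weights.
ΣP(Period 1)·Q(Period 1) = 1871.02×9 + 39879.26×12 + 202.73×25 = 16839.18 + 478551.12 + 5068.25 = 500458.55
ΣP(Period 0)·Q(Period 1) = 2138.28×9 + 27673.10×12 + 158.84×25 = 19244.52 + 332077.2 + 3971 = 355292.72
Index = 500458.55 / 355292.72 × 100 = 140.8581

140.9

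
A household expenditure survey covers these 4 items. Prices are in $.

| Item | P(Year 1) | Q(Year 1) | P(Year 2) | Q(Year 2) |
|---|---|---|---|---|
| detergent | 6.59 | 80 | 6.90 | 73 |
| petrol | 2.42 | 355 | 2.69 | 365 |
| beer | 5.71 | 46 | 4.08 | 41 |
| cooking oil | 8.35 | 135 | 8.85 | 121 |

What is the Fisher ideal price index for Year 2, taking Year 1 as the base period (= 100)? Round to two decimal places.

104.24

Laspeyres component (base-period weights):
ΣP(Year 2)Q(Year 1) = 6.90×80 + 2.69×355 + 4.08×46 + 8.85×135 = 552 + 954.95 + 187.68 + 1194.75 = 2889.38
ΣP(Year 1)Q(Year 1) = 6.59×80 + 2.42×355 + 5.71×46 + 8.35×135 = 527.2 + 859.1 + 262.66 + 1127.25 = 2776.21
L = 2889.38 / 2776.21 × 100 = 104.0764
Paasche component (current-period weights):
ΣP(Year 2)Q(Year 2) = 6.90×73 + 2.69×365 + 4.08×41 + 8.85×121 = 503.7 + 981.85 + 167.28 + 1070.85 = 2723.68
ΣP(Year 1)Q(Year 2) = 6.59×73 + 2.42×365 + 5.71×41 + 8.35×121 = 481.07 + 883.3 + 234.11 + 1010.35 = 2608.83
P = 2723.68 / 2608.83 × 100 = 104.4024
Fisher = √(L × P) = √(104.0764 × 104.4024) = 104.2393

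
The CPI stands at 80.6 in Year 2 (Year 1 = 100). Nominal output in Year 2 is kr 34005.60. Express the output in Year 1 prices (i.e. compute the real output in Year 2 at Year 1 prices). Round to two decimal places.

42190.57

Real = Nominal ÷ (Index/100) = 34005.60 ÷ (80.6/100)
     = 34005.60 ÷ 0.806 = 42190.5707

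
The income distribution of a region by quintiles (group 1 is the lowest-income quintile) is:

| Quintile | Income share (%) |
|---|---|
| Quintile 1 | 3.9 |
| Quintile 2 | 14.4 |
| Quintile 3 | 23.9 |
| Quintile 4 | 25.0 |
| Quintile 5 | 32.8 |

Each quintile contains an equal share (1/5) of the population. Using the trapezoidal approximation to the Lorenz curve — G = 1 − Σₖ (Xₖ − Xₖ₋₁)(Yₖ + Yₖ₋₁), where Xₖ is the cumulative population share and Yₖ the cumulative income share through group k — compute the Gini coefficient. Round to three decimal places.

Cumulative income shares Yₖ: 0.0390, 0.1830, 0.4220, 0.6720, 1.0000
Σ (Xₖ−Xₖ₋₁)(Yₖ+Yₖ₋₁) = (1/5)(0.0390+0.0000) + (1/5)(0.1830+0.0390) + (1/5)(0.4220+0.1830) + (1/5)(0.6720+0.4220) + (1/5)(1.0000+0.6720)
  = 0.0078 + 0.0444 + 0.1210 + 0.2188 + 0.3344 = 0.7264
G = 1 − 0.7264 = 0.2736

0.274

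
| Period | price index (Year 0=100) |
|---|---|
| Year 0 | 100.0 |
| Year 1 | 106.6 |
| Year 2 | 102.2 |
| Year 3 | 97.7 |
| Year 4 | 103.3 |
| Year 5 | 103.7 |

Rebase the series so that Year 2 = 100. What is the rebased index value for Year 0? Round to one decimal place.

Rebased(Year 0) = 100.0 / 102.2 × 100 = 97.8474

97.8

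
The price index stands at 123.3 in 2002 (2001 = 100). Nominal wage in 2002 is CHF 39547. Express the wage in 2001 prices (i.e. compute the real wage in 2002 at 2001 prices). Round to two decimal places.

32073.80

Real = Nominal ÷ (Index/100) = 39547 ÷ (123.3/100)
     = 39547 ÷ 1.233 = 32073.8037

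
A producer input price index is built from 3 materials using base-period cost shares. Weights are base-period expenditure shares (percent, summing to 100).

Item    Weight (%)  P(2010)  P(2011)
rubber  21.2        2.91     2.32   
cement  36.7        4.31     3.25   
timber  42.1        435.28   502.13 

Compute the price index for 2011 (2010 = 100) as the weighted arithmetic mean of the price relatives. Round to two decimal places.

93.14

rubber: 21.2 × (2.32/2.91) = 21.2 × 0.797251 = 16.9017
cement: 36.7 × (3.25/4.31) = 36.7 × 0.754060 = 27.6740
timber: 42.1 × (502.13/435.28) = 42.1 × 1.153579 = 48.5657
Index = Σ wᵢ·(p₁ᵢ/p₀ᵢ) = 16.9017 + 27.6740 + 48.5657 = 93.1414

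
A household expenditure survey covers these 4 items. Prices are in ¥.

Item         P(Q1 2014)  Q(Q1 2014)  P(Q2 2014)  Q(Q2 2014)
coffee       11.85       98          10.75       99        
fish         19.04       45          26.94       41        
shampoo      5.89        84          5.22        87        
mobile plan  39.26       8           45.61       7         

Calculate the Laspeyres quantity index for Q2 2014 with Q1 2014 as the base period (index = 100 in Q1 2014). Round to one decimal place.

Laspeyres quantity index uses base-period prices as weights.
ΣP(Q1 2014)·Q(Q2 2014) = 11.85×99 + 19.04×41 + 5.89×87 + 39.26×7 = 1173.15 + 780.64 + 512.43 + 274.82 = 2741.04
ΣP(Q1 2014)·Q(Q1 2014) = 11.85×98 + 19.04×45 + 5.89×84 + 39.26×8 = 1161.3 + 856.8 + 494.76 + 314.08 = 2826.94
Index = 2741.04 / 2826.94 × 100 = 96.9614

97.0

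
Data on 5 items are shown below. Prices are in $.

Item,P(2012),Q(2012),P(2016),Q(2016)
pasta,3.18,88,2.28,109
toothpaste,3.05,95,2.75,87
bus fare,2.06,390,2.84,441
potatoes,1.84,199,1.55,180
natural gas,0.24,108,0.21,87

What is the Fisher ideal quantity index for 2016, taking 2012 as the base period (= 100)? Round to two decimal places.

Laspeyres component (base-period weights):
ΣP(2012)Q(2016) = 3.18×109 + 3.05×87 + 2.06×441 + 1.84×180 + 0.24×87 = 346.62 + 265.35 + 908.46 + 331.2 + 20.88 = 1872.51
ΣP(2012)Q(2012) = 3.18×88 + 3.05×95 + 2.06×390 + 1.84×199 + 0.24×108 = 279.84 + 289.75 + 803.4 + 366.16 + 25.92 = 1765.07
L = 1872.51 / 1765.07 × 100 = 106.0870
Paasche component (current-period weights):
ΣP(2016)Q(2016) = 2.28×109 + 2.75×87 + 2.84×441 + 1.55×180 + 0.21×87 = 248.52 + 239.25 + 1252.44 + 279 + 18.27 = 2037.48
ΣP(2016)Q(2012) = 2.28×88 + 2.75×95 + 2.84×390 + 1.55×199 + 0.21×108 = 200.64 + 261.25 + 1107.6 + 308.45 + 22.68 = 1900.62
P = 2037.48 / 1900.62 × 100 = 107.2008
Fisher = √(L × P) = √(106.0870 × 107.2008) = 106.6425

106.64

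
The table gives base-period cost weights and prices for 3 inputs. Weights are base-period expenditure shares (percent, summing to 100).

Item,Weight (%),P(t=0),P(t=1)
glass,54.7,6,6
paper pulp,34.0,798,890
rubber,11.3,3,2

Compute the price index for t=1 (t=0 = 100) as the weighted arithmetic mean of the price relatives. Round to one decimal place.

glass: 54.7 × (6/6) = 54.7 × 1.000000 = 54.7000
paper pulp: 34.0 × (890/798) = 34.0 × 1.115288 = 37.9198
rubber: 11.3 × (2/3) = 11.3 × 0.666667 = 7.5333
Index = Σ wᵢ·(p₁ᵢ/p₀ᵢ) = 54.7000 + 37.9198 + 7.5333 = 100.1531

100.2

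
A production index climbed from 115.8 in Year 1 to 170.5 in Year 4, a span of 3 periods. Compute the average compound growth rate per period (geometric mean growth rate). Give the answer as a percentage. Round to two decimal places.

13.76%

Growth factor = (170.5/115.8)^(1/3) = (1.472366)^(1/3) = 1.137641
Growth rate = 1.137641 − 1 = 0.137641 = 13.7641%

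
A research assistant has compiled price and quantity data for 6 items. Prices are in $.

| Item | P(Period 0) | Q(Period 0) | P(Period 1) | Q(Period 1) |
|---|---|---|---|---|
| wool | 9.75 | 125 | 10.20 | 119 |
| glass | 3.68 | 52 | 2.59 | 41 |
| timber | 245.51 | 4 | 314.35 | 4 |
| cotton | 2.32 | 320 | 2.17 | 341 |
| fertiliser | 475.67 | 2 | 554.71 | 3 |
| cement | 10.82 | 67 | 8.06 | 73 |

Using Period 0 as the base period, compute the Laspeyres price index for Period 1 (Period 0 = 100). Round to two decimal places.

Laspeyres price index uses base-period quantities as weights.
ΣP(Period 1)·Q(Period 0) = 10.20×125 + 2.59×52 + 314.35×4 + 2.17×320 + 554.71×2 + 8.06×67 = 1275 + 134.68 + 1257.4 + 694.4 + 1109.42 + 540.02 = 5010.92
ΣP(Period 0)·Q(Period 0) = 9.75×125 + 3.68×52 + 245.51×4 + 2.32×320 + 475.67×2 + 10.82×67 = 1218.75 + 191.36 + 982.04 + 742.4 + 951.34 + 724.94 = 4810.83
Index = 5010.92 / 4810.83 × 100 = 104.1592

104.16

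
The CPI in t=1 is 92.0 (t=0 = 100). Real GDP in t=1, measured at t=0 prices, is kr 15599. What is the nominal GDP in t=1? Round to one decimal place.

Nominal = Real × (Index/100) = 15599 × (92.0/100)
        = 15599 × 0.920 = 14351.0800

14351.1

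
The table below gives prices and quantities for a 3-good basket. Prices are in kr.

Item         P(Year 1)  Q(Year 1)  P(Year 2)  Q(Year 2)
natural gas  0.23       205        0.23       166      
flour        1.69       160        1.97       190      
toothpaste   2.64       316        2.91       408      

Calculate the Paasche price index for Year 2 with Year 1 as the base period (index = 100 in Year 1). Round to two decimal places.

Paasche price index uses current-period quantities as weights.
ΣP(Year 2)·Q(Year 2) = 0.23×166 + 1.97×190 + 2.91×408 = 38.18 + 374.3 + 1187.28 = 1599.76
ΣP(Year 1)·Q(Year 2) = 0.23×166 + 1.69×190 + 2.64×408 = 38.18 + 321.1 + 1077.12 = 1436.4
Index = 1599.76 / 1436.4 × 100 = 111.3729

111.37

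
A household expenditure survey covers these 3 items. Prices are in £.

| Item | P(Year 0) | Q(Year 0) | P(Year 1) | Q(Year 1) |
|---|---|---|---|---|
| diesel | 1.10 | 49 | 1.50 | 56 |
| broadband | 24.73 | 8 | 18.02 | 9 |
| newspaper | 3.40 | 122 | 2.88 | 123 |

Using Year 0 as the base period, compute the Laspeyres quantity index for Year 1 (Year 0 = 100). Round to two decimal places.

Laspeyres quantity index uses base-period prices as weights.
ΣP(Year 0)·Q(Year 1) = 1.10×56 + 24.73×9 + 3.40×123 = 61.6 + 222.57 + 418.2 = 702.37
ΣP(Year 0)·Q(Year 0) = 1.10×49 + 24.73×8 + 3.40×122 = 53.9 + 197.84 + 414.8 = 666.54
Index = 702.37 / 666.54 × 100 = 105.3755

105.38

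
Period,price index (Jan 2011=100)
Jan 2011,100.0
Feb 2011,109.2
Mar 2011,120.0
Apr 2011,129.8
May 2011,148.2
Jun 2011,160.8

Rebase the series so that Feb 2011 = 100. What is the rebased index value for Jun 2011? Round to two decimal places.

147.25

Rebased(Jun 2011) = 160.8 / 109.2 × 100 = 147.2527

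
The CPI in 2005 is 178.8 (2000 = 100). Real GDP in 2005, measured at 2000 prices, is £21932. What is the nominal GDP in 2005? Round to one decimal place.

39214.4

Nominal = Real × (Index/100) = 21932 × (178.8/100)
        = 21932 × 1.788 = 39214.4160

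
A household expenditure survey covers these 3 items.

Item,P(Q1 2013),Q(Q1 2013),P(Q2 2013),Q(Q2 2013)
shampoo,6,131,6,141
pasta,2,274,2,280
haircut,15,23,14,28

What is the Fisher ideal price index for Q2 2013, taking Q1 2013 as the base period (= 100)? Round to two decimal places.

98.55

Laspeyres component (base-period weights):
ΣP(Q2 2013)Q(Q1 2013) = 6×131 + 2×274 + 14×23 = 786 + 548 + 322 = 1656
ΣP(Q1 2013)Q(Q1 2013) = 6×131 + 2×274 + 15×23 = 786 + 548 + 345 = 1679
L = 1656 / 1679 × 100 = 98.6301
Paasche component (current-period weights):
ΣP(Q2 2013)Q(Q2 2013) = 6×141 + 2×280 + 14×28 = 846 + 560 + 392 = 1798
ΣP(Q1 2013)Q(Q2 2013) = 6×141 + 2×280 + 15×28 = 846 + 560 + 420 = 1826
P = 1798 / 1826 × 100 = 98.4666
Fisher = √(L × P) = √(98.6301 × 98.4666) = 98.5483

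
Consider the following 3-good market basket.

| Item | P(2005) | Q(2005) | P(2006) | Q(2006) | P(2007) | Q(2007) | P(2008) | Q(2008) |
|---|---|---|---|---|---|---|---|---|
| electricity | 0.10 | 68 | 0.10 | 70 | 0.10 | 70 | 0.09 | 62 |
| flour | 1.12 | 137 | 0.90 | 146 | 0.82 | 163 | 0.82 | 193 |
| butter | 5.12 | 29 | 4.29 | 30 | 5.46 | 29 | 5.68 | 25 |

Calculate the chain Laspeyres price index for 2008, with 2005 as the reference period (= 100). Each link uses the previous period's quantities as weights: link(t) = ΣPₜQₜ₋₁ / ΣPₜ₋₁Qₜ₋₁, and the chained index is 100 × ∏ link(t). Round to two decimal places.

Link 2005→2006:
ΣP(2006)Q(2005) = 0.10×68 + 0.90×137 + 4.29×29 = 6.8 + 123.3 + 124.41 = 254.51
ΣP(2005)Q(2005) = 0.10×68 + 1.12×137 + 5.12×29 = 6.8 + 153.44 + 148.48 = 308.72
link = 254.51/308.72 = 0.824404
Link 2006→2007:
ΣP(2007)Q(2006) = 0.10×70 + 0.82×146 + 5.46×30 = 7 + 119.72 + 163.8 = 290.52
ΣP(2006)Q(2006) = 0.10×70 + 0.90×146 + 4.29×30 = 7 + 131.4 + 128.7 = 267.1
link = 290.52/267.1 = 1.087683
Link 2007→2008:
ΣP(2008)Q(2007) = 0.09×70 + 0.82×163 + 5.68×29 = 6.3 + 133.66 + 164.72 = 304.68
ΣP(2007)Q(2007) = 0.10×70 + 0.82×163 + 5.46×29 = 7 + 133.66 + 158.34 = 299
link = 304.68/299 = 1.018997
Chained index = 100 × 0.824404 × 1.087683 × 1.018997 = 91.3724

91.37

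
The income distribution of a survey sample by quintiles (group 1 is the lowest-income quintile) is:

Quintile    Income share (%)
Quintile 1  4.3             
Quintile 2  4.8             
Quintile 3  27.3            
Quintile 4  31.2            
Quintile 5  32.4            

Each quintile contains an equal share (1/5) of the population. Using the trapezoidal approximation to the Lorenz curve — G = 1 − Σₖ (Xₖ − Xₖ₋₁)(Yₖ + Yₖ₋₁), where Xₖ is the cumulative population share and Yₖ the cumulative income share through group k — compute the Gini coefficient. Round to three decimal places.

Cumulative income shares Yₖ: 0.0430, 0.0910, 0.3640, 0.6760, 1.0000
Σ (Xₖ−Xₖ₋₁)(Yₖ+Yₖ₋₁) = (1/5)(0.0430+0.0000) + (1/5)(0.0910+0.0430) + (1/5)(0.3640+0.0910) + (1/5)(0.6760+0.3640) + (1/5)(1.0000+0.6760)
  = 0.0086 + 0.0268 + 0.0910 + 0.2080 + 0.3352 = 0.6696
G = 1 − 0.6696 = 0.3304

0.330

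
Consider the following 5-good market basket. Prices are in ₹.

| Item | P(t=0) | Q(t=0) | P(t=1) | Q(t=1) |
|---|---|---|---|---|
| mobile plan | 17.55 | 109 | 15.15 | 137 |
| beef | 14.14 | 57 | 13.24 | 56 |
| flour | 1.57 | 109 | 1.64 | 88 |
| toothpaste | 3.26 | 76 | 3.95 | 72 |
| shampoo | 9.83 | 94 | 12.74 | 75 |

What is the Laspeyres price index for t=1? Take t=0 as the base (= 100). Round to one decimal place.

Laspeyres price index uses base-period quantities as weights.
ΣP(t=1)·Q(t=0) = 15.15×109 + 13.24×57 + 1.64×109 + 3.95×76 + 12.74×94 = 1651.35 + 754.68 + 178.76 + 300.2 + 1197.56 = 4082.55
ΣP(t=0)·Q(t=0) = 17.55×109 + 14.14×57 + 1.57×109 + 3.26×76 + 9.83×94 = 1912.95 + 805.98 + 171.13 + 247.76 + 924.02 = 4061.84
Index = 4082.55 / 4061.84 × 100 = 100.5099

100.5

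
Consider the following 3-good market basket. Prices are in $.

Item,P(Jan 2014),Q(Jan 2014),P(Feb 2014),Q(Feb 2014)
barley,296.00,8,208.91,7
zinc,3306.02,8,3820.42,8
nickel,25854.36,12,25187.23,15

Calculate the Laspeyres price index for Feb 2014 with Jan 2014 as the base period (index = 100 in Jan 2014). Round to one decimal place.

Laspeyres price index uses base-period quantities as weights.
ΣP(Feb 2014)·Q(Jan 2014) = 208.91×8 + 3820.42×8 + 25187.23×12 = 1671.28 + 30563.36 + 302246.76 = 334481.4
ΣP(Jan 2014)·Q(Jan 2014) = 296.00×8 + 3306.02×8 + 25854.36×12 = 2368 + 26448.16 + 310252.32 = 339068.48
Index = 334481.4 / 339068.48 × 100 = 98.6472

98.6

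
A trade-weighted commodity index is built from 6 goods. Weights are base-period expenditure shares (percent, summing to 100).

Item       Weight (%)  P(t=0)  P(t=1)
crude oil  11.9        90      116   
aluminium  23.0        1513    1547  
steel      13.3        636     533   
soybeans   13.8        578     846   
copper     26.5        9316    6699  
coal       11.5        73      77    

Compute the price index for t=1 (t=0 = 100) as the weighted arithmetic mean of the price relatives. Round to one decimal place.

101.4

crude oil: 11.9 × (116/90) = 11.9 × 1.288889 = 15.3378
aluminium: 23.0 × (1547/1513) = 23.0 × 1.022472 = 23.5169
steel: 13.3 × (533/636) = 13.3 × 0.838050 = 11.1461
soybeans: 13.8 × (846/578) = 13.8 × 1.463668 = 20.1986
copper: 26.5 × (6699/9316) = 26.5 × 0.719085 = 19.0558
coal: 11.5 × (77/73) = 11.5 × 1.054795 = 12.1301
Index = Σ wᵢ·(p₁ᵢ/p₀ᵢ) = 15.3378 + 23.5169 + 11.1461 + 20.1986 + 19.0558 + 12.1301 = 101.3852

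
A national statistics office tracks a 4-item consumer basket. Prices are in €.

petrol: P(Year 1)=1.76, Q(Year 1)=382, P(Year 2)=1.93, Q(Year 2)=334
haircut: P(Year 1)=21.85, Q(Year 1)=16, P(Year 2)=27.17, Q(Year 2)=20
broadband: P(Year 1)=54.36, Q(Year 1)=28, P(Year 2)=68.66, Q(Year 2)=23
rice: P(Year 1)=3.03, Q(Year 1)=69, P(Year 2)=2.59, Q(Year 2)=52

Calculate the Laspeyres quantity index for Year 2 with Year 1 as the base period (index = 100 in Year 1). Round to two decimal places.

88.36

Laspeyres quantity index uses base-period prices as weights.
ΣP(Year 1)·Q(Year 2) = 1.76×334 + 21.85×20 + 54.36×23 + 3.03×52 = 587.84 + 437 + 1250.28 + 157.56 = 2432.68
ΣP(Year 1)·Q(Year 1) = 1.76×382 + 21.85×16 + 54.36×28 + 3.03×69 = 672.32 + 349.6 + 1522.08 + 209.07 = 2753.07
Index = 2432.68 / 2753.07 × 100 = 88.3624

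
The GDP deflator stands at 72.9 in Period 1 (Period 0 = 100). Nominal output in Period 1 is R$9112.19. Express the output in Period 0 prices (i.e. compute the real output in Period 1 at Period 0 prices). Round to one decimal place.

12499.6

Real = Nominal ÷ (Index/100) = 9112.19 ÷ (72.9/100)
     = 9112.19 ÷ 0.729 = 12499.5748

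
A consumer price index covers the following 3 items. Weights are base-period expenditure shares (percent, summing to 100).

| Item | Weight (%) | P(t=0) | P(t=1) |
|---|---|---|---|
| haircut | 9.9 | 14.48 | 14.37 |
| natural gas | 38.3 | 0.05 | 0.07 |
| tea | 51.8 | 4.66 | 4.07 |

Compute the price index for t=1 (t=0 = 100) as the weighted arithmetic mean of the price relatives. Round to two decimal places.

haircut: 9.9 × (14.37/14.48) = 9.9 × 0.992403 = 9.8248
natural gas: 38.3 × (0.07/0.05) = 38.3 × 1.400000 = 53.6200
tea: 51.8 × (4.07/4.66) = 51.8 × 0.873391 = 45.2416
Index = Σ wᵢ·(p₁ᵢ/p₀ᵢ) = 9.8248 + 53.6200 + 45.2416 = 108.6864

108.69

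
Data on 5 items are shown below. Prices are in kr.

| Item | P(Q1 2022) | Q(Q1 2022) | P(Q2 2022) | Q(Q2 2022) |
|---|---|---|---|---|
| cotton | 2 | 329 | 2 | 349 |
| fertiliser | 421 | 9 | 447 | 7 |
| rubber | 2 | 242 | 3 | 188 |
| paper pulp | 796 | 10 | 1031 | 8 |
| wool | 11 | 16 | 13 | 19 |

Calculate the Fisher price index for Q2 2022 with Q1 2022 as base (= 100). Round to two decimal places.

Laspeyres component (base-period weights):
ΣP(Q2 2022)Q(Q1 2022) = 2×329 + 447×9 + 3×242 + 1031×10 + 13×16 = 658 + 4023 + 726 + 10310 + 208 = 15925
ΣP(Q1 2022)Q(Q1 2022) = 2×329 + 421×9 + 2×242 + 796×10 + 11×16 = 658 + 3789 + 484 + 7960 + 176 = 13067
L = 15925 / 13067 × 100 = 121.8719
Paasche component (current-period weights):
ΣP(Q2 2022)Q(Q2 2022) = 2×349 + 447×7 + 3×188 + 1031×8 + 13×19 = 698 + 3129 + 564 + 8248 + 247 = 12886
ΣP(Q1 2022)Q(Q2 2022) = 2×349 + 421×7 + 2×188 + 796×8 + 11×19 = 698 + 2947 + 376 + 6368 + 209 = 10598
P = 12886 / 10598 × 100 = 121.5890
Fisher = √(L × P) = √(121.8719 × 121.5890) = 121.7304

121.73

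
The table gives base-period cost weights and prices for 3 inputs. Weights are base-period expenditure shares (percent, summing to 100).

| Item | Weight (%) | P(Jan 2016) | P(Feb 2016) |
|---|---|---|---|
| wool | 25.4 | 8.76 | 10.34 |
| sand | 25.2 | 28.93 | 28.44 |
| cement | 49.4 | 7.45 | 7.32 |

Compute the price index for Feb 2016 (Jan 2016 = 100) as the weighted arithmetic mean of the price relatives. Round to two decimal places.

103.29

wool: 25.4 × (10.34/8.76) = 25.4 × 1.180365 = 29.9813
sand: 25.2 × (28.44/28.93) = 25.2 × 0.983063 = 24.7732
cement: 49.4 × (7.32/7.45) = 49.4 × 0.982550 = 48.5380
Index = Σ wᵢ·(p₁ᵢ/p₀ᵢ) = 29.9813 + 24.7732 + 48.5380 = 103.2924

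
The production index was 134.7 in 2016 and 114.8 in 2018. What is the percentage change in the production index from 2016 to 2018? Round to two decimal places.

Change = (114.8 − 134.7) / 134.7 × 100
       = -19.9 / 134.7 × 100 = -14.7736%

-14.77%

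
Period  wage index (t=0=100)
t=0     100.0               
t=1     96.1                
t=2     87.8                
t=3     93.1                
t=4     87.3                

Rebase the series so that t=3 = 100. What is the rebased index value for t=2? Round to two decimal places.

Rebased(t=2) = 87.8 / 93.1 × 100 = 94.3072

94.31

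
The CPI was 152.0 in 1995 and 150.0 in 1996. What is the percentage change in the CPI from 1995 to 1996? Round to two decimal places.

Change = (150.0 − 152.0) / 152.0 × 100
       = -2.0 / 152.0 × 100 = -1.3158%

-1.32%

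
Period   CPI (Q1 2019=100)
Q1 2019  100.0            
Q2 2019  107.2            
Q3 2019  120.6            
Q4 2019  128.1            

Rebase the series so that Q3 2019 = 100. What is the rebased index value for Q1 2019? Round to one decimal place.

Rebased(Q1 2019) = 100.0 / 120.6 × 100 = 82.9187

82.9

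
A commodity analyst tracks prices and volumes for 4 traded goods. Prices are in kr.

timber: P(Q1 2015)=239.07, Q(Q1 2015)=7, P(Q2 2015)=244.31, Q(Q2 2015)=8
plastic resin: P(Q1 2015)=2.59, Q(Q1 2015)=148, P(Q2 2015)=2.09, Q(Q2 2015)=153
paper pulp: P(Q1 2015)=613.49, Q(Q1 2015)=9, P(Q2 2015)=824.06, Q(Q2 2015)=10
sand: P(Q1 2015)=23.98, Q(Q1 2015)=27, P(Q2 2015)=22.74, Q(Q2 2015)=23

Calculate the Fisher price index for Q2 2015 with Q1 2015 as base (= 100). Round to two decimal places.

122.44

Laspeyres component (base-period weights):
ΣP(Q2 2015)Q(Q1 2015) = 244.31×7 + 2.09×148 + 824.06×9 + 22.74×27 = 1710.17 + 309.32 + 7416.54 + 613.98 = 10050.01
ΣP(Q1 2015)Q(Q1 2015) = 239.07×7 + 2.59×148 + 613.49×9 + 23.98×27 = 1673.49 + 383.32 + 5521.41 + 647.46 = 8225.68
L = 10050.01 / 8225.68 × 100 = 122.1785
Paasche component (current-period weights):
ΣP(Q2 2015)Q(Q2 2015) = 244.31×8 + 2.09×153 + 824.06×10 + 22.74×23 = 1954.48 + 319.77 + 8240.6 + 523.02 = 11037.87
ΣP(Q1 2015)Q(Q2 2015) = 239.07×8 + 2.59×153 + 613.49×10 + 23.98×23 = 1912.56 + 396.27 + 6134.9 + 551.54 = 8995.27
P = 11037.87 / 8995.27 × 100 = 122.7075
Fisher = √(L × P) = √(122.1785 × 122.7075) = 122.4427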